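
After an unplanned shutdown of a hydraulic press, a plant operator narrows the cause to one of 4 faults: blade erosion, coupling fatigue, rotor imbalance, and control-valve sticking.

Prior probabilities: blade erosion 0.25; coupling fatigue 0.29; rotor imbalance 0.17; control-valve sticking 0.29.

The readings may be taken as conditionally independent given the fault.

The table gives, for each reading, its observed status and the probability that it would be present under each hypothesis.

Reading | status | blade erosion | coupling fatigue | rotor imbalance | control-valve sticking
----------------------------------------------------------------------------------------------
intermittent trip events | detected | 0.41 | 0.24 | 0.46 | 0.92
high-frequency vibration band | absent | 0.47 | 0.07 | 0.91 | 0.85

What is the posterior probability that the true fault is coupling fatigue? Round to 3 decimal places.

For each hypothesis, the unnormalized posterior weight is prior × product of the reading likelihoods (using 1 − P(present | H) for each absent reading):
  blade erosion: 0.25 × 0.41 × (1 − 0.47) = 0.054325
  coupling fatigue: 0.29 × 0.24 × (1 − 0.07) = 0.064728
  rotor imbalance: 0.17 × 0.46 × (1 − 0.91) = 0.007038
  control-valve sticking: 0.29 × 0.92 × (1 − 0.85) = 0.04002
Marginal likelihood of the evidence = 0.16611.
P(coupling fatigue | evidence) = 0.064728 / 0.16611 ≈ 0.390.

0.390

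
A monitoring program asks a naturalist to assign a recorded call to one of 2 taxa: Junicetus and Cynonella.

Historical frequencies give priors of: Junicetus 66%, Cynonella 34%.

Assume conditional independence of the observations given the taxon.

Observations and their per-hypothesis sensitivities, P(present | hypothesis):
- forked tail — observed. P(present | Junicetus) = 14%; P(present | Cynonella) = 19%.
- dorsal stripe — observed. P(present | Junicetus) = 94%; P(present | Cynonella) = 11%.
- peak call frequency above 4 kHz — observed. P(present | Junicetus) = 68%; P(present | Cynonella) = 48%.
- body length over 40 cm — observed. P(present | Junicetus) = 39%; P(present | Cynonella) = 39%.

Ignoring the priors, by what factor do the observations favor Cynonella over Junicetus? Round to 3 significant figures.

The Bayes factor is the ratio of the joint likelihoods of the evidence pattern under the two hypotheses.
  Cynonella: 0.19 × 0.11 × 0.48 × 0.39 = 0.0039125
  Junicetus: 0.14 × 0.94 × 0.68 × 0.39 = 0.0349
Bayes factor = 0.0039125 / 0.0349 ≈ 0.112

0.112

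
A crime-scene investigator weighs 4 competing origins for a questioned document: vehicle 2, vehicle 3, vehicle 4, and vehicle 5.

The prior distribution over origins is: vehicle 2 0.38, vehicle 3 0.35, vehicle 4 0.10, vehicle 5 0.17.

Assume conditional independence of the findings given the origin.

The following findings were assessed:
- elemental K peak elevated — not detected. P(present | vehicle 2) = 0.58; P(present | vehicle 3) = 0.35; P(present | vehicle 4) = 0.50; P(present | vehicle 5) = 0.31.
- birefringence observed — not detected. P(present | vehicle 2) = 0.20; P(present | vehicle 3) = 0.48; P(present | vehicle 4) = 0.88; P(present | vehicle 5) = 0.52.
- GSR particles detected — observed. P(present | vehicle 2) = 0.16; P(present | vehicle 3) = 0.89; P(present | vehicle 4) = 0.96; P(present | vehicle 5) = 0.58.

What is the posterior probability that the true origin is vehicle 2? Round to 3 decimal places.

By Bayes' rule with conditional independence, the unnormalized weight for each hypothesis is prior × ∏ likelihoods (using 1 − P(present | H) for each absent finding):
  vehicle 2: 0.38 × (1 − 0.58) × (1 − 0.20) × 0.16 = 0.020429
  vehicle 3: 0.35 × (1 − 0.35) × (1 − 0.48) × 0.89 = 0.10529
  vehicle 4: 0.10 × (1 − 0.50) × (1 − 0.88) × 0.96 = 0.00576
  vehicle 5: 0.17 × (1 − 0.31) × (1 − 0.52) × 0.58 = 0.032656
The unnormalized weights sum to 0.16413.
P(vehicle 2 | evidence) = 0.020429 / 0.16413 ≈ 0.124.

0.124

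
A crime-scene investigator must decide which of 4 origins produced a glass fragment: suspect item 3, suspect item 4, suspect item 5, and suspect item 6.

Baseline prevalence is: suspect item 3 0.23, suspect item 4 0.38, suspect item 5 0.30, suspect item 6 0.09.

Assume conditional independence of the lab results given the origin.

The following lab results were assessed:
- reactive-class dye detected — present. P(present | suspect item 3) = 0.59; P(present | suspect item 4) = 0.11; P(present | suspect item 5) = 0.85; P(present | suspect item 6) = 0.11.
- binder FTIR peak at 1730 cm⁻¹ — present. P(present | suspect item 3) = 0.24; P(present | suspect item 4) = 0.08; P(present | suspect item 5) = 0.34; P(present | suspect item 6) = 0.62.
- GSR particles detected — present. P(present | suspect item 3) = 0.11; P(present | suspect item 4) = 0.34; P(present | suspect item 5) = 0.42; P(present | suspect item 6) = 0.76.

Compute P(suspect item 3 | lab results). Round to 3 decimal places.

0.078

By Bayes' rule with conditional independence, the unnormalized weight for each hypothesis is prior × ∏ likelihoods:
  suspect item 3: 0.23 × 0.59 × 0.24 × 0.11 = 0.0035825
  suspect item 4: 0.38 × 0.11 × 0.08 × 0.34 = 0.001137
  suspect item 5: 0.30 × 0.85 × 0.34 × 0.42 = 0.036414
  suspect item 6: 0.09 × 0.11 × 0.62 × 0.76 = 0.0046649
Marginal likelihood of the evidence = 0.045798.
P(suspect item 3 | evidence) = 0.0035825 / 0.045798 ≈ 0.078.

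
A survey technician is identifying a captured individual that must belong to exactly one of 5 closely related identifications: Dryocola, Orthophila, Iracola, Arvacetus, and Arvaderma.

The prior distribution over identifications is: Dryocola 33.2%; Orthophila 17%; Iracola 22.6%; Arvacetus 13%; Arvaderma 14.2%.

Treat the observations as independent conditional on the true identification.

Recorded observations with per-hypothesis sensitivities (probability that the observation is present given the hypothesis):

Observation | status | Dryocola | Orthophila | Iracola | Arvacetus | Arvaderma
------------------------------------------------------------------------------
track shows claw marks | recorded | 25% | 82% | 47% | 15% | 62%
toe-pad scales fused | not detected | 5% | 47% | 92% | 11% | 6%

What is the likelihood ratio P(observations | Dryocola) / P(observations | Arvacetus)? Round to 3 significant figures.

Joint likelihood of the evidence pattern under each hypothesis (using 1 − P(present | H) for each absent observation):
  Dryocola: 0.25 × (1 − 0.05) = 0.2375
  Arvacetus: 0.15 × (1 − 0.11) = 0.1335
Bayes factor = 0.2375 / 0.1335 ≈ 1.78

1.78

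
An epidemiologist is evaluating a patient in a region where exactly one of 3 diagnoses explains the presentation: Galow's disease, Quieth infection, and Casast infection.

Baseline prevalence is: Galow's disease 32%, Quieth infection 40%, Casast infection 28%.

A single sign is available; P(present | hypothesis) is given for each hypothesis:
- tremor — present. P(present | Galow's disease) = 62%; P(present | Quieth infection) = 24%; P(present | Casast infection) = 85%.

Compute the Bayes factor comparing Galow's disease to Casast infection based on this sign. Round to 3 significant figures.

0.729

The Bayes factor is the ratio of the two likelihoods.
  Galow's disease: 0.62
  Casast infection: 0.85
Bayes factor = 0.62 / 0.85 ≈ 0.729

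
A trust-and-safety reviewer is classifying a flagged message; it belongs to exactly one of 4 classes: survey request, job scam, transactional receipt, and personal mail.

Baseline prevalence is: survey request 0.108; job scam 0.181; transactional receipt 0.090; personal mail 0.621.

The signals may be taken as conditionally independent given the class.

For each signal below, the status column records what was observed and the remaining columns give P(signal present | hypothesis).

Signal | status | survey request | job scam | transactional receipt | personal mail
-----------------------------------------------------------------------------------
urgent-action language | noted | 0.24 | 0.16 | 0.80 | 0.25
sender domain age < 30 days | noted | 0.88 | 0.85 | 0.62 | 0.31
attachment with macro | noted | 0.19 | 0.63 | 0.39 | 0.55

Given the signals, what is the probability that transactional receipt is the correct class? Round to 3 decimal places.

0.273

Multiply each prior by the joint likelihood of the signal pattern:
  survey request: 0.108 × 0.24 × 0.88 × 0.19 = 0.0043338
  job scam: 0.181 × 0.16 × 0.85 × 0.63 = 0.015508
  transactional receipt: 0.090 × 0.80 × 0.62 × 0.39 = 0.01741
  personal mail: 0.621 × 0.25 × 0.31 × 0.55 = 0.02647
Marginal likelihood of the evidence = 0.063722.
P(transactional receipt | evidence) = 0.01741 / 0.063722 ≈ 0.273.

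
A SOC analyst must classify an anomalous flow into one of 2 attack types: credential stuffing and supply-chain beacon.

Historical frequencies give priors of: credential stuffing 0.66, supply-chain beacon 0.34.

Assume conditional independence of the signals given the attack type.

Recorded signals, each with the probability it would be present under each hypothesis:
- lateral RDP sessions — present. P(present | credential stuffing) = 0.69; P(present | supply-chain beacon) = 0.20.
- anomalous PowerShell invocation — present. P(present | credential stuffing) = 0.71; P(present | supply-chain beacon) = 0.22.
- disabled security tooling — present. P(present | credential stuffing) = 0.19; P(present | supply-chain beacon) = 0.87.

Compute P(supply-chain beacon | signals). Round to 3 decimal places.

0.175

Multiply each prior by the joint likelihood of the signal pattern:
  credential stuffing: 0.66 × 0.69 × 0.71 × 0.19 = 0.061433
  supply-chain beacon: 0.34 × 0.20 × 0.22 × 0.87 = 0.013015
Normalizing constant Z = 0.061433 + 0.013015 = 0.074449.
P(supply-chain beacon | evidence) = 0.013015 / 0.074449 ≈ 0.175.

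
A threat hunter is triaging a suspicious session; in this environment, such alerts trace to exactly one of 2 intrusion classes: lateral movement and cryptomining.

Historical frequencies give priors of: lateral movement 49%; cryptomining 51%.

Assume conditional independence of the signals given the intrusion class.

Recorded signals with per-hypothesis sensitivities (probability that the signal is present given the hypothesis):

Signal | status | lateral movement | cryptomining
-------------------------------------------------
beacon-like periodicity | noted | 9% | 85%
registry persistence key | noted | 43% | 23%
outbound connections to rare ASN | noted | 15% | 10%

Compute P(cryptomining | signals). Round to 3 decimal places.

By Bayes' rule with conditional independence, the unnormalized weight for each hypothesis is prior × ∏ likelihoods:
  lateral movement: 0.49 × 0.09 × 0.43 × 0.15 = 0.0028445
  cryptomining: 0.51 × 0.85 × 0.23 × 0.10 = 0.0099705
Marginal likelihood of the evidence = 0.012815.
P(cryptomining | evidence) = 0.0099705 / 0.012815 ≈ 0.778.

0.778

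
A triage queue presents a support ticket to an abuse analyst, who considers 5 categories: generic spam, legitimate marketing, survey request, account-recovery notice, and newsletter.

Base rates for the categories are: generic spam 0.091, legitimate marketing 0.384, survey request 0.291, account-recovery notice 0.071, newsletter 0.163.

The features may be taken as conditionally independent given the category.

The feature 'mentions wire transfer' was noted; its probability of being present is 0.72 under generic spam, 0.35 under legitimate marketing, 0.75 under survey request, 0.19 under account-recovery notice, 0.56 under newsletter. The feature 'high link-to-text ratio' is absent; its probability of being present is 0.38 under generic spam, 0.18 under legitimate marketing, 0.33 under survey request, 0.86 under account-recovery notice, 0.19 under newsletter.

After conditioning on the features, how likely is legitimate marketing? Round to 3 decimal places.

For each hypothesis, the unnormalized posterior weight is prior × product of the feature likelihoods (using 1 − P(present | H) for each absent feature):
  generic spam: 0.091 × 0.72 × (1 − 0.38) = 0.040622
  legitimate marketing: 0.384 × 0.35 × (1 − 0.18) = 0.11021
  survey request: 0.291 × 0.75 × (1 − 0.33) = 0.14623
  account-recovery notice: 0.071 × 0.19 × (1 − 0.86) = 0.0018886
  newsletter: 0.163 × 0.56 × (1 − 0.19) = 0.073937
Normalizing constant Z = 0.040622 + 0.11021 + 0.14623 + 0.0018886 + 0.073937 = 0.37288.
P(legitimate marketing | evidence) = 0.11021 / 0.37288 ≈ 0.296.

0.296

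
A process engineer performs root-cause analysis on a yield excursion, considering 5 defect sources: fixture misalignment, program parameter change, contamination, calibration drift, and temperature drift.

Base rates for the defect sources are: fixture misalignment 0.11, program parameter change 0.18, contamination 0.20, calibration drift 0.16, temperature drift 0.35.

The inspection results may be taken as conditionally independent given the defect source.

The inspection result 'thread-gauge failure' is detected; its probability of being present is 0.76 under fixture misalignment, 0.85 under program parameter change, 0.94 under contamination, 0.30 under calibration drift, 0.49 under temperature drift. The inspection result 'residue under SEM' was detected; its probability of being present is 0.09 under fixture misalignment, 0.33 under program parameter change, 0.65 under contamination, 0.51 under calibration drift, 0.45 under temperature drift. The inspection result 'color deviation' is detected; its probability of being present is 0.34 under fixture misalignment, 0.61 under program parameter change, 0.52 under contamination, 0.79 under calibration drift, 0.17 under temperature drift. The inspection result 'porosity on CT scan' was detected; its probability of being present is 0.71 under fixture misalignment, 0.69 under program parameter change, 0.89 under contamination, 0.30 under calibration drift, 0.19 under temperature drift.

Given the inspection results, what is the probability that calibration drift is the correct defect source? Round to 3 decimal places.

0.066

By Bayes' rule with conditional independence, the unnormalized weight for each hypothesis is prior × ∏ likelihoods:
  fixture misalignment: 0.11 × 0.76 × 0.09 × 0.34 × 0.71 = 0.0018163
  program parameter change: 0.18 × 0.85 × 0.33 × 0.61 × 0.69 = 0.021251
  contamination: 0.20 × 0.94 × 0.65 × 0.52 × 0.89 = 0.056554
  calibration drift: 0.16 × 0.30 × 0.51 × 0.79 × 0.30 = 0.0058018
  temperature drift: 0.35 × 0.49 × 0.45 × 0.17 × 0.19 = 0.0024928
The unnormalized weights sum to 0.087916.
P(calibration drift | evidence) = 0.0058018 / 0.087916 ≈ 0.066.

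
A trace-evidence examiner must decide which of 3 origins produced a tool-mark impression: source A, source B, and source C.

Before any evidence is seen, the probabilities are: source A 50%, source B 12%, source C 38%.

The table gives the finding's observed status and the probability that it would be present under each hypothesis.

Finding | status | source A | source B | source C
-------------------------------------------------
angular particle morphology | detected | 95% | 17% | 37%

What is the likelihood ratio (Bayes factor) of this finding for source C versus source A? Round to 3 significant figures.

0.389

The Bayes factor is the ratio of the two likelihoods.
  source C: 0.37
  source A: 0.95
Bayes factor = 0.37 / 0.95 ≈ 0.389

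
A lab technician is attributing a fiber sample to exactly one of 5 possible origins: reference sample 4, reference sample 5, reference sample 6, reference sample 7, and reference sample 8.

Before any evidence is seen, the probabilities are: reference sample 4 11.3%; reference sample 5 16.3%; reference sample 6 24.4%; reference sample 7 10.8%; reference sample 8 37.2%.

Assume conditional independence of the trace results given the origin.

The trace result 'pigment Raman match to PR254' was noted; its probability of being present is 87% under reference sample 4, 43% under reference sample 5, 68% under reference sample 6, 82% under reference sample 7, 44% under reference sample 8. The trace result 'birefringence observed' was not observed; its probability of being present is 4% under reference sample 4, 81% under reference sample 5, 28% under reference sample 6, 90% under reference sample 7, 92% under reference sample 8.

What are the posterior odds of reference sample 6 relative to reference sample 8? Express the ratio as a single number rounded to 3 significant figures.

9.12

Unnormalized posterior weight (prior times the trace result likelihoods) for each of the two hypotheses (using 1 − P(present | H) for each absent trace result):
  reference sample 6: 0.244 × 0.68 × (1 − 0.28) = 0.11946
  reference sample 8: 0.372 × 0.44 × (1 − 0.92) = 0.013094
Odds(reference sample 6 : reference sample 8) = 0.11946 / 0.013094 ≈ 9.12.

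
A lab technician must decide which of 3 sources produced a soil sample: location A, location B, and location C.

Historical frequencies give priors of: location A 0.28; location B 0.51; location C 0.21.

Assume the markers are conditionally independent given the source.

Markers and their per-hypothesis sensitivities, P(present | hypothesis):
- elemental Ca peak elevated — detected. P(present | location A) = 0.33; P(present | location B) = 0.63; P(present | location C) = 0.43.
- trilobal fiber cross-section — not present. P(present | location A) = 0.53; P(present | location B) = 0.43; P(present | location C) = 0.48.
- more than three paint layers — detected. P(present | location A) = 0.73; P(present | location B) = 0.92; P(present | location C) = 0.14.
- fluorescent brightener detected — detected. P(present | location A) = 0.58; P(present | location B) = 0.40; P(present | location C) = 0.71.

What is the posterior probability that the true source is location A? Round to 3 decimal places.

0.203

By Bayes' rule with conditional independence, the unnormalized weight for each hypothesis is prior × ∏ likelihoods (using 1 − P(present | H) for each absent marker):
  location A: 0.28 × 0.33 × (1 − 0.53) × 0.73 × 0.58 = 0.018387
  location B: 0.51 × 0.63 × (1 − 0.43) × 0.92 × 0.40 = 0.067396
  location C: 0.21 × 0.43 × (1 − 0.48) × 0.14 × 0.71 = 0.0046674
Normalizing constant Z = 0.018387 + 0.067396 + 0.0046674 = 0.090451.
P(location A | evidence) = 0.018387 / 0.090451 ≈ 0.203.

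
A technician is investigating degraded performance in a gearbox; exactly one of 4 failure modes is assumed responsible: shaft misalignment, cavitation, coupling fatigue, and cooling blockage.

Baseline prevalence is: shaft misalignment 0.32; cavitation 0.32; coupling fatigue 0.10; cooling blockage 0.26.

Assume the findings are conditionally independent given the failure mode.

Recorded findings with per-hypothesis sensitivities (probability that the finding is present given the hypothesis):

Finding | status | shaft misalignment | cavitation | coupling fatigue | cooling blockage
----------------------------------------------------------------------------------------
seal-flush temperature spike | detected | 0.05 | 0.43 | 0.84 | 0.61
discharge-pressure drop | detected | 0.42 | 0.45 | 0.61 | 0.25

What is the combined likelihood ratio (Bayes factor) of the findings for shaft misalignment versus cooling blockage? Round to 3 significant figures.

The Bayes factor is the ratio of the joint likelihoods of the evidence pattern under the two hypotheses.
  shaft misalignment: 0.05 × 0.42 = 0.021
  cooling blockage: 0.61 × 0.25 = 0.1525
Bayes factor = 0.021 / 0.1525 ≈ 0.138

0.138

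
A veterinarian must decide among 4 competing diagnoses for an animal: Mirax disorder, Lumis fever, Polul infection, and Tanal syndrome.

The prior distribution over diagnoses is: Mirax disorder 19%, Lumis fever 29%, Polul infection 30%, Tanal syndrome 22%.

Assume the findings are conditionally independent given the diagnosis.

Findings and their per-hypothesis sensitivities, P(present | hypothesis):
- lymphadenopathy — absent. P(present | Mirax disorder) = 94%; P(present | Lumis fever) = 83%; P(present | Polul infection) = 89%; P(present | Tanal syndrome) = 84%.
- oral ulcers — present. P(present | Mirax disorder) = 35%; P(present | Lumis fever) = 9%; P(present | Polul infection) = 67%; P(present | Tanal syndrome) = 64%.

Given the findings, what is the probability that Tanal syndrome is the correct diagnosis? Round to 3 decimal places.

By Bayes' rule with conditional independence, the unnormalized weight for each hypothesis is prior × ∏ likelihoods (using 1 − P(present | H) for each absent finding):
  Mirax disorder: 0.19 × (1 − 0.94) × 0.35 = 0.00399
  Lumis fever: 0.29 × (1 − 0.83) × 0.09 = 0.004437
  Polul infection: 0.30 × (1 − 0.89) × 0.67 = 0.02211
  Tanal syndrome: 0.22 × (1 − 0.84) × 0.64 = 0.022528
The unnormalized weights sum to 0.053065.
P(Tanal syndrome | evidence) = 0.022528 / 0.053065 ≈ 0.425.

0.425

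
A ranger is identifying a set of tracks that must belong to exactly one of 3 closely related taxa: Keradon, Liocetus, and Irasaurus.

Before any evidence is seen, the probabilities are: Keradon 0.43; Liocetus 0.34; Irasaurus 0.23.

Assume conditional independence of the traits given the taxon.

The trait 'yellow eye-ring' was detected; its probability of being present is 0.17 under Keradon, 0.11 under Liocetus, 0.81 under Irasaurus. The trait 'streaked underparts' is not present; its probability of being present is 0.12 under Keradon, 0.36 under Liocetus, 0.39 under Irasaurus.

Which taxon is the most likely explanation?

By Bayes' rule with conditional independence, the unnormalized weight for each hypothesis is prior × ∏ likelihoods (using 1 − P(present | H) for each absent trait):
  Keradon: 0.43 × 0.17 × (1 − 0.12) = 0.064328
  Liocetus: 0.34 × 0.11 × (1 − 0.36) = 0.023936
  Irasaurus: 0.23 × 0.81 × (1 − 0.39) = 0.11364
The unnormalized weights sum to 0.20191.
P(Keradon | evidence) ≈ 0.064328 / 0.20191 ≈ 0.319
P(Liocetus | evidence) ≈ 0.023936 / 0.20191 ≈ 0.119
P(Irasaurus | evidence) ≈ 0.11364 / 0.20191 ≈ 0.563
The largest is 0.563, so Irasaurus is most probable.

Irasaurus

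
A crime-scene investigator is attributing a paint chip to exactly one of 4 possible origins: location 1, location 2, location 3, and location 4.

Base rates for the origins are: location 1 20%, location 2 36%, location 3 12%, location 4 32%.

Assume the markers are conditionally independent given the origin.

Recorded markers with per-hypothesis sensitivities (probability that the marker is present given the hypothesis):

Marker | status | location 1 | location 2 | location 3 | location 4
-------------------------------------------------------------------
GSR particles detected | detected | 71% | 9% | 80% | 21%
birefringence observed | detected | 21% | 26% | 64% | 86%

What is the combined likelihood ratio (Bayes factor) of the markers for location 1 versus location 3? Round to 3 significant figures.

0.291

The Bayes factor is the ratio of the joint likelihoods of the marker pattern under the two hypotheses.
  location 1: 0.71 × 0.21 = 0.1491
  location 3: 0.80 × 0.64 = 0.512
Bayes factor = 0.1491 / 0.512 ≈ 0.291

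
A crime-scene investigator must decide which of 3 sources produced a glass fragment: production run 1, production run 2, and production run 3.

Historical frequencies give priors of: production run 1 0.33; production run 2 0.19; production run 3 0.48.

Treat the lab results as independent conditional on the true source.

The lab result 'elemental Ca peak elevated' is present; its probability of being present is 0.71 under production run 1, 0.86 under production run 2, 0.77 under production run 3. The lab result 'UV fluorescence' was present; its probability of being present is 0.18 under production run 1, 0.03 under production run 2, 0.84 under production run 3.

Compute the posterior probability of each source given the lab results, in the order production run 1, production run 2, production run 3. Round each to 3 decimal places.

For each hypothesis, the unnormalized posterior weight is prior × product of the lab result likelihoods:
  production run 1: 0.33 × 0.71 × 0.18 = 0.042174
  production run 2: 0.19 × 0.86 × 0.03 = 0.004902
  production run 3: 0.48 × 0.77 × 0.84 = 0.31046
Normalizing constant Z = 0.042174 + 0.004902 + 0.31046 = 0.35754.
P(production run 1 | evidence) = 0.042174 / 0.35754 ≈ 0.118
P(production run 2 | evidence) = 0.004902 / 0.35754 ≈ 0.014
P(production run 3 | evidence) = 0.31046 / 0.35754 ≈ 0.868

0.118, 0.014, 0.868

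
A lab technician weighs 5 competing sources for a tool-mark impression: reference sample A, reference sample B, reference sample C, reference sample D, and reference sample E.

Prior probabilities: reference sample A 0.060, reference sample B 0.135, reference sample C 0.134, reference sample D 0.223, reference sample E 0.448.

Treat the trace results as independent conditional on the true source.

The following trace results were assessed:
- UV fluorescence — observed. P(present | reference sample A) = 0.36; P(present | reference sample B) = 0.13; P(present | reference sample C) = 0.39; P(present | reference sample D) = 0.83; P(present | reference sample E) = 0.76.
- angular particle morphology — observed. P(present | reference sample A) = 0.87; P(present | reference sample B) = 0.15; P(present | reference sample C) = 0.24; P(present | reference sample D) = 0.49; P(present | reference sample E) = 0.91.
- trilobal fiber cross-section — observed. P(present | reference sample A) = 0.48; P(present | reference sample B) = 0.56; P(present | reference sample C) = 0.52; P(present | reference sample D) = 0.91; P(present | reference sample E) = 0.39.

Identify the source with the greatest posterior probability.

reference sample E

For each hypothesis, the unnormalized posterior weight is prior × product of the trace result likelihoods:
  reference sample A: 0.060 × 0.36 × 0.87 × 0.48 = 0.0090202
  reference sample B: 0.135 × 0.13 × 0.15 × 0.56 = 0.0014742
  reference sample C: 0.134 × 0.39 × 0.24 × 0.52 = 0.006522
  reference sample D: 0.223 × 0.83 × 0.49 × 0.91 = 0.082532
  reference sample E: 0.448 × 0.76 × 0.91 × 0.39 = 0.12084
The unnormalized weights sum to 0.22038.
P(reference sample A | evidence) ≈ 0.0090202 / 0.22038 ≈ 0.041
P(reference sample B | evidence) ≈ 0.0014742 / 0.22038 ≈ 0.007
P(reference sample C | evidence) ≈ 0.006522 / 0.22038 ≈ 0.030
P(reference sample D | evidence) ≈ 0.082532 / 0.22038 ≈ 0.374
P(reference sample E | evidence) ≈ 0.12084 / 0.22038 ≈ 0.548
The largest is 0.548, so reference sample E is most probable.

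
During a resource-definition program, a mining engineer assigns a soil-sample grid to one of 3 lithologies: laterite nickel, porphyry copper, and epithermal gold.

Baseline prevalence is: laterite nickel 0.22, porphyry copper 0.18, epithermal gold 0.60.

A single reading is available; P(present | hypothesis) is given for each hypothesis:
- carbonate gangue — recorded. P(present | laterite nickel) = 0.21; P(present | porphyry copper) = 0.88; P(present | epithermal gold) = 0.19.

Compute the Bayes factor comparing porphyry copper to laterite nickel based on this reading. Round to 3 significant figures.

4.19

Likelihood of this reading under each hypothesis:
  porphyry copper: 0.88
  laterite nickel: 0.21
Bayes factor = 0.88 / 0.21 ≈ 4.19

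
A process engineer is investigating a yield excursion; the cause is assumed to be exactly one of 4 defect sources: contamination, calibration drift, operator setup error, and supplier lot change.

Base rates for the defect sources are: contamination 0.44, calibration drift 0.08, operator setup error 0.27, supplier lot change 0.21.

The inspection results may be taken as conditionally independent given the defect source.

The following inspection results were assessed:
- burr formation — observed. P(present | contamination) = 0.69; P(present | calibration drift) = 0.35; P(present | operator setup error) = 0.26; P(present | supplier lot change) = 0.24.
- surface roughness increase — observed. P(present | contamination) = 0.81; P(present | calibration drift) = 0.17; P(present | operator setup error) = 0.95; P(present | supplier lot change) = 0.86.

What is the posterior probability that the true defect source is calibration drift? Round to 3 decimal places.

For each hypothesis, the unnormalized posterior weight is prior × product of the inspection result likelihoods:
  contamination: 0.44 × 0.69 × 0.81 = 0.24592
  calibration drift: 0.08 × 0.35 × 0.17 = 0.00476
  operator setup error: 0.27 × 0.26 × 0.95 = 0.06669
  supplier lot change: 0.21 × 0.24 × 0.86 = 0.043344
The unnormalized weights sum to 0.36071.
P(calibration drift | evidence) = 0.00476 / 0.36071 ≈ 0.013.

0.013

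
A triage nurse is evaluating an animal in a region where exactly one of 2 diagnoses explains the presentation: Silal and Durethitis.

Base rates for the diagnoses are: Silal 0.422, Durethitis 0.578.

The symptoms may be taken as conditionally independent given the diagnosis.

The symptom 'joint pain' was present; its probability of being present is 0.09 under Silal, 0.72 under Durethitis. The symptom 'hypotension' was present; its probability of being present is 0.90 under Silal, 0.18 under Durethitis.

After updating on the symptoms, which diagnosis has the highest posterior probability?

Durethitis

For each hypothesis, the unnormalized posterior weight is prior × product of the symptom likelihoods:
  Silal: 0.422 × 0.09 × 0.90 = 0.034182
  Durethitis: 0.578 × 0.72 × 0.18 = 0.074909
Normalizing constant Z = 0.034182 + 0.074909 = 0.10909.
P(Silal | evidence) ≈ 0.034182 / 0.10909 ≈ 0.313
P(Durethitis | evidence) ≈ 0.074909 / 0.10909 ≈ 0.687
The largest is 0.687, so Durethitis is most probable.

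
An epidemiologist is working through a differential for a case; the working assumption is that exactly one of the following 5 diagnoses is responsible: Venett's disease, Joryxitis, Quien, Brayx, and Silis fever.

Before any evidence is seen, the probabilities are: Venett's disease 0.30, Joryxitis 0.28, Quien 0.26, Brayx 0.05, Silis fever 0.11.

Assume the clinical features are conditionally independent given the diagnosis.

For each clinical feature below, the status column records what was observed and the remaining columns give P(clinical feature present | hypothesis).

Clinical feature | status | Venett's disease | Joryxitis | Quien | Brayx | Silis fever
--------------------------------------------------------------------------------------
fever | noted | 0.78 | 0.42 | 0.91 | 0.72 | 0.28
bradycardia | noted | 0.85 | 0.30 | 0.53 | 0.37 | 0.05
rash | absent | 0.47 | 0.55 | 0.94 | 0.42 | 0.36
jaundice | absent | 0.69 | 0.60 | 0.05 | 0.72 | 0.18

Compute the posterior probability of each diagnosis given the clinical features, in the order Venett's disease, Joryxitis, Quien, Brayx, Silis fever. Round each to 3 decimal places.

0.665, 0.129, 0.145, 0.044, 0.016

For each hypothesis, the unnormalized posterior weight is prior × product of the clinical feature likelihoods (using 1 − P(present | H) for each absent clinical feature):
  Venett's disease: 0.30 × 0.78 × 0.85 × (1 − 0.47) × (1 − 0.69) = 0.032679
  Joryxitis: 0.28 × 0.42 × 0.30 × (1 − 0.55) × (1 − 0.60) = 0.0063504
  Quien: 0.26 × 0.91 × 0.53 × (1 − 0.94) × (1 − 0.05) = 0.0071477
  Brayx: 0.05 × 0.72 × 0.37 × (1 − 0.42) × (1 − 0.72) = 0.0021632
  Silis fever: 0.11 × 0.28 × 0.05 × (1 − 0.36) × (1 − 0.18) = 0.00080819
The unnormalized weights sum to 0.049149.
P(Venett's disease | evidence) = 0.032679 / 0.049149 ≈ 0.665
P(Joryxitis | evidence) = 0.0063504 / 0.049149 ≈ 0.129
P(Quien | evidence) = 0.0071477 / 0.049149 ≈ 0.145
P(Brayx | evidence) = 0.0021632 / 0.049149 ≈ 0.044
P(Silis fever | evidence) = 0.00080819 / 0.049149 ≈ 0.016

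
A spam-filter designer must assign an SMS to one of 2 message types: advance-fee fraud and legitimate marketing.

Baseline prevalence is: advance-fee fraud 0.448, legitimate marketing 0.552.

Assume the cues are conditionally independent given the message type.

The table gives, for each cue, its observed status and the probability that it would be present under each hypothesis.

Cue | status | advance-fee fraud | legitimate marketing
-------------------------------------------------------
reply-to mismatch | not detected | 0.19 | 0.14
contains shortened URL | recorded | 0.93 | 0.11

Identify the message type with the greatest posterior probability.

Multiply each prior by the joint likelihood of the cue pattern (using 1 − P(present | H) for each absent cue):
  advance-fee fraud: 0.448 × (1 − 0.19) × 0.93 = 0.33748
  legitimate marketing: 0.552 × (1 − 0.14) × 0.11 = 0.052219
Normalizing constant Z = 0.33748 + 0.052219 = 0.3897.
P(advance-fee fraud | evidence) ≈ 0.33748 / 0.3897 ≈ 0.866
P(legitimate marketing | evidence) ≈ 0.052219 / 0.3897 ≈ 0.134
The largest is 0.866, so advance-fee fraud is most probable.

advance-fee fraud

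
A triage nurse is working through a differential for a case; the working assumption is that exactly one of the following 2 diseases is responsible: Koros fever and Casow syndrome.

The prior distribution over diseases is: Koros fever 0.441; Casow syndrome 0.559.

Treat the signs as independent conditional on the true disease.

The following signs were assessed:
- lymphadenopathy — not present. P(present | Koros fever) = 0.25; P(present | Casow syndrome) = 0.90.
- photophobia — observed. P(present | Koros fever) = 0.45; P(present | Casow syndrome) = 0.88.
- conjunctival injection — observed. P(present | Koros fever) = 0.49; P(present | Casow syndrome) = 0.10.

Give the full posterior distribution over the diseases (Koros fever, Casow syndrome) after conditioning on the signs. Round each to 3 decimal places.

0.937, 0.063

By Bayes' rule with conditional independence, the unnormalized weight for each hypothesis is prior × ∏ likelihoods (using 1 − P(present | H) for each absent sign):
  Koros fever: 0.441 × (1 − 0.25) × 0.45 × 0.49 = 0.07293
  Casow syndrome: 0.559 × (1 − 0.90) × 0.88 × 0.10 = 0.0049192
The unnormalized weights sum to 0.07785.
P(Koros fever | evidence) = 0.07293 / 0.07785 ≈ 0.937
P(Casow syndrome | evidence) = 0.0049192 / 0.07785 ≈ 0.063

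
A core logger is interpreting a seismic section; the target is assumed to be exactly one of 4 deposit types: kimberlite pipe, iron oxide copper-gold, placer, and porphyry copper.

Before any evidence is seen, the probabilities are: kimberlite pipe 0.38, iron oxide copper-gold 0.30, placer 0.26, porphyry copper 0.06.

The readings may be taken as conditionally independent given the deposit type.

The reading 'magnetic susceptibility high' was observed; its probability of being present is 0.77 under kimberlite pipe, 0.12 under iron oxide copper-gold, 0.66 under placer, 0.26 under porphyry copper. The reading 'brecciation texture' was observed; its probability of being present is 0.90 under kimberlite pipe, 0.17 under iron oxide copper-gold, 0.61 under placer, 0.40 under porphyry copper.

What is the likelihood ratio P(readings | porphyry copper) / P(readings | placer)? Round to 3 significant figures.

0.258

Joint likelihood of the reading pattern under each hypothesis:
  porphyry copper: 0.26 × 0.40 = 0.104
  placer: 0.66 × 0.61 = 0.4026
Bayes factor = 0.104 / 0.4026 ≈ 0.258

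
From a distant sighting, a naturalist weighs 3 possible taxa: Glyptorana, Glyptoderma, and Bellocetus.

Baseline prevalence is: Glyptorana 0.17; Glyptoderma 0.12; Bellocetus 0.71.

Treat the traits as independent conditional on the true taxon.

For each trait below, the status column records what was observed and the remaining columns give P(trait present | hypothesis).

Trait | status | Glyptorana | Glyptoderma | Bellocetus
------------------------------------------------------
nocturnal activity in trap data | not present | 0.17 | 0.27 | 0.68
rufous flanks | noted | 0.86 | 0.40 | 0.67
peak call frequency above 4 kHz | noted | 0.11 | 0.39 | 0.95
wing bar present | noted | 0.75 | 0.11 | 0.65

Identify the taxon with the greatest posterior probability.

For each hypothesis, the unnormalized posterior weight is prior × product of the trait likelihoods (using 1 − P(present | H) for each absent trait):
  Glyptorana: 0.17 × (1 − 0.17) × 0.86 × 0.11 × 0.75 = 0.010011
  Glyptoderma: 0.12 × (1 − 0.27) × 0.40 × 0.39 × 0.11 = 0.0015032
  Bellocetus: 0.71 × (1 − 0.68) × 0.67 × 0.95 × 0.65 = 0.093998
Marginal likelihood of the evidence = 0.10551.
P(Glyptorana | evidence) ≈ 0.010011 / 0.10551 ≈ 0.095
P(Glyptoderma | evidence) ≈ 0.0015032 / 0.10551 ≈ 0.014
P(Bellocetus | evidence) ≈ 0.093998 / 0.10551 ≈ 0.891
The largest is 0.891, so Bellocetus is most probable.

Bellocetus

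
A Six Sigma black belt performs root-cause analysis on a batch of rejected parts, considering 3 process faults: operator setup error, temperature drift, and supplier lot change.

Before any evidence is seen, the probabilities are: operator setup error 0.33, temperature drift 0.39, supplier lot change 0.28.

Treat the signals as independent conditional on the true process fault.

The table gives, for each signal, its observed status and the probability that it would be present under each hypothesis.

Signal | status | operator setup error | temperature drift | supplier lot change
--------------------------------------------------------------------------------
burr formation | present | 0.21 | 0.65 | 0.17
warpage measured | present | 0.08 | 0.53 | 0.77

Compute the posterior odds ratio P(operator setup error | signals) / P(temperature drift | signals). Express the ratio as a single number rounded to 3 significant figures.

0.0413

Unnormalized posterior weight (prior times the signal likelihoods) for each of the two hypotheses:
  operator setup error: 0.33 × 0.21 × 0.08 = 0.005544
  temperature drift: 0.39 × 0.65 × 0.53 = 0.13436
Odds(operator setup error : temperature drift) = 0.005544 / 0.13436 ≈ 0.0413.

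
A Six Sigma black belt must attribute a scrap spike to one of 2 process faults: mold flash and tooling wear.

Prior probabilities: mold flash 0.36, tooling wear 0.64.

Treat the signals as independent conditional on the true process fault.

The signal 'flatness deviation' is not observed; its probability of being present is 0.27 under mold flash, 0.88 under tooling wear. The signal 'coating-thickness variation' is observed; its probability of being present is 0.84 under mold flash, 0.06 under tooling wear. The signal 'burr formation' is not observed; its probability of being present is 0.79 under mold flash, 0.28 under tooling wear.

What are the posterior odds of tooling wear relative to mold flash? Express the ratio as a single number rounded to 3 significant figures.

The normalizing constant cancels in an odds ratio, so compute prior × likelihood for the two hypotheses only (using 1 − P(present | H) for each absent signal):
  tooling wear: 0.64 × (1 − 0.88) × 0.06 × (1 − 0.28) = 0.0033178
  mold flash: 0.36 × (1 − 0.27) × 0.84 × (1 − 0.79) = 0.046358
Posterior odds = 0.0033178 / 0.046358 ≈ 0.0716.

0.0716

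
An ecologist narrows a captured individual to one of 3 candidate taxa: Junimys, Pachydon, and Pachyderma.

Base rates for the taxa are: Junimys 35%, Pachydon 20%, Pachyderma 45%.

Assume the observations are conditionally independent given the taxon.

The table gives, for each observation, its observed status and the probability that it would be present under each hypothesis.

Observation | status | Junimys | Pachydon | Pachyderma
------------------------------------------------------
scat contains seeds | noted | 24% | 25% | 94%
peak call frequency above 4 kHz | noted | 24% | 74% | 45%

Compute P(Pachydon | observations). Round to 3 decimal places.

0.149

By Bayes' rule with conditional independence, the unnormalized weight for each hypothesis is prior × ∏ likelihoods:
  Junimys: 0.35 × 0.24 × 0.24 = 0.02016
  Pachydon: 0.20 × 0.25 × 0.74 = 0.037
  Pachyderma: 0.45 × 0.94 × 0.45 = 0.19035
The unnormalized weights sum to 0.24751.
P(Pachydon | evidence) = 0.037 / 0.24751 ≈ 0.149.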